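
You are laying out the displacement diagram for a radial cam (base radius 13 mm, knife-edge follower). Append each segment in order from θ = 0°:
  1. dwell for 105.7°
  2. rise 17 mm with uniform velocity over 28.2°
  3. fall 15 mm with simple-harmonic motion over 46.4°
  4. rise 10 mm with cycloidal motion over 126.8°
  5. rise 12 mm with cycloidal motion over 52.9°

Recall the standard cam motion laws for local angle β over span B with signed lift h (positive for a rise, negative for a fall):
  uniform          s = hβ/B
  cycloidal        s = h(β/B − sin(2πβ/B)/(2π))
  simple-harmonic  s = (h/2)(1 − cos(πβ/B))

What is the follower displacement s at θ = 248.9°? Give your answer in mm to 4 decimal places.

seg 1 [0°–105.7°] dwell: s stays 0.0000
seg 2 [105.7°–133.9°] uniform, h=17: full span → s += 17 → s = 17.0000
seg 3 [133.9°–180.3°] simple-harmonic, h=-15: full span → s += -15 → s = 2.0000
seg 4 [180.3°–307.1°] cycloidal, h=10: θ=248.9° here. β=68.6, B=126.8. 10·(0.5410 − sin(2π·0.5410)/(2π)) = 5.8157 → s = 7.8157

7.8157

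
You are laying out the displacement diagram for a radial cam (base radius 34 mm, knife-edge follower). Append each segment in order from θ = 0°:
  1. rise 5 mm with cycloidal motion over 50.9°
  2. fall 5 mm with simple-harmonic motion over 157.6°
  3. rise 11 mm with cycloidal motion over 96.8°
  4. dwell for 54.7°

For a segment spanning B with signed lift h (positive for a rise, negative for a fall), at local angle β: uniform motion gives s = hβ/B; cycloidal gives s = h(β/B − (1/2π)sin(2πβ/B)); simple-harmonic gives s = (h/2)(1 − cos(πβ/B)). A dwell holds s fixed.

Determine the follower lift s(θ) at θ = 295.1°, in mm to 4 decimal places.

seg 1 [0°–50.9°] cycloidal, h=5: full span → s += 5 → s = 5.0000
seg 2 [50.9°–208.5°] simple-harmonic, h=-5: full span → s += -5 → s = 0.0000
seg 3 [208.5°–305.3°] cycloidal, h=11: θ=295.1° here. β=86.6, B=96.8. 11·(0.8946 − sin(2π·0.8946)/(2π)) = 10.9172 → s = 10.9172

10.9172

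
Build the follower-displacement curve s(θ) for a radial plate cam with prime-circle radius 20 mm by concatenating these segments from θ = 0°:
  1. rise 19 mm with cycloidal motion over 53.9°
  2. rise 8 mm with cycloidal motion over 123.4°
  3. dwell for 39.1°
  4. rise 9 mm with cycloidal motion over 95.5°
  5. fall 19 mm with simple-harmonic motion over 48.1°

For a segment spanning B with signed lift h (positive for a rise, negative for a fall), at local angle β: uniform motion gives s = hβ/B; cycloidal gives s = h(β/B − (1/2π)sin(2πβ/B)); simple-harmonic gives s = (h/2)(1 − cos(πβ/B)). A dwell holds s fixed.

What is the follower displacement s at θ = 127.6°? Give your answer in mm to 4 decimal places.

seg 1 [0°–53.9°] cycloidal, h=19: full span → s += 19 → s = 19.0000
seg 2 [53.9°–177.3°] cycloidal, h=8: θ=127.6° here. β=73.7, B=123.4. 8·(0.5972 − sin(2π·0.5972)/(2π)) = 5.5084 → s = 24.5084

24.5084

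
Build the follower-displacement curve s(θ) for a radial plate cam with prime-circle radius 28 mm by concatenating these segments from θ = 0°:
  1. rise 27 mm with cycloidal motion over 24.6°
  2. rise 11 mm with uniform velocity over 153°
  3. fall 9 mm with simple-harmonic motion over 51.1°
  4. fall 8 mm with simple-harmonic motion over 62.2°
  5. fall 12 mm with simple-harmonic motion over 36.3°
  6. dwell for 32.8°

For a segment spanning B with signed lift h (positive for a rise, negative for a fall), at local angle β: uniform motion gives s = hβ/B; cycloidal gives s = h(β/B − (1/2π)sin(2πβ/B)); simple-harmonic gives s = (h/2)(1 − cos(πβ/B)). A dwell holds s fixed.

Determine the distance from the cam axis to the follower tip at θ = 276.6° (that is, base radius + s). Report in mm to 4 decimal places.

seg 1 [0°–24.6°] cycloidal, h=27: full span → s += 27 → s = 27.0000
seg 2 [24.6°–177.6°] uniform, h=11: full span → s += 11 → s = 38.0000
seg 3 [177.6°–228.7°] simple-harmonic, h=-9: full span → s += -9 → s = 29.0000
seg 4 [228.7°–290.9°] simple-harmonic, h=-8: θ=276.6° here. β=47.9, B=62.2. -8/2·(1 − cos(π·0.7701)) = -7.0012 → s = 21.9988
radial distance = base radius + s = 28 + 21.9988 = 49.9988

49.9988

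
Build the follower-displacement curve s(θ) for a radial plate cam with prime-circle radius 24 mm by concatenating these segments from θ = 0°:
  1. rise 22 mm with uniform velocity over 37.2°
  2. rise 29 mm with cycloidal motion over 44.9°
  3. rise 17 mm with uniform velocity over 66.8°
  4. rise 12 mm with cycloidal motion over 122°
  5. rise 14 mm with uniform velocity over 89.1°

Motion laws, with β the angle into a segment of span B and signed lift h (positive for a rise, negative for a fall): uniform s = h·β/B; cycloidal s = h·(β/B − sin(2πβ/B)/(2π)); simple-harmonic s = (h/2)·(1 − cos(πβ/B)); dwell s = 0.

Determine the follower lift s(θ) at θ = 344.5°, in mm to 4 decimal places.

seg 1 [0°–37.2°] uniform, h=22: full span → s += 22 → s = 22.0000
seg 2 [37.2°–82.1°] cycloidal, h=29: full span → s += 29 → s = 51.0000
seg 3 [82.1°–148.9°] uniform, h=17: full span → s += 17 → s = 68.0000
seg 4 [148.9°–270.9°] cycloidal, h=12: full span → s += 12 → s = 80.0000
seg 5 [270.9°–360°] uniform, h=14: θ=344.5° here. β=73.6, B=89.1. 14·73.6/89.1 = 11.5645 → s = 91.5645

91.5645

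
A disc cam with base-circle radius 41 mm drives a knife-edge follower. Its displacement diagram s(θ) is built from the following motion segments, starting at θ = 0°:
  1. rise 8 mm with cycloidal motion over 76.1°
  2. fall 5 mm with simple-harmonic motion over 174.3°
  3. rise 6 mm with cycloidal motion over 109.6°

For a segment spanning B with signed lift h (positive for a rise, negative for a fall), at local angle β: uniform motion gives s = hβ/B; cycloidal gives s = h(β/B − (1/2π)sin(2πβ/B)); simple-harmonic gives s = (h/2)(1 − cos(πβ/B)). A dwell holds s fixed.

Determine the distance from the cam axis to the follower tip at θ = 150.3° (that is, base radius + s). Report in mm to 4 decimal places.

seg 1 [0°–76.1°] cycloidal, h=8: full span → s += 8 → s = 8.0000
seg 2 [76.1°–250.4°] simple-harmonic, h=-5: θ=150.3° here. β=74.2, B=174.3. -5/2·(1 − cos(π·0.4257)) = -1.9218 → s = 6.0782
radial distance = base radius + s = 41 + 6.0782 = 47.0782

47.0782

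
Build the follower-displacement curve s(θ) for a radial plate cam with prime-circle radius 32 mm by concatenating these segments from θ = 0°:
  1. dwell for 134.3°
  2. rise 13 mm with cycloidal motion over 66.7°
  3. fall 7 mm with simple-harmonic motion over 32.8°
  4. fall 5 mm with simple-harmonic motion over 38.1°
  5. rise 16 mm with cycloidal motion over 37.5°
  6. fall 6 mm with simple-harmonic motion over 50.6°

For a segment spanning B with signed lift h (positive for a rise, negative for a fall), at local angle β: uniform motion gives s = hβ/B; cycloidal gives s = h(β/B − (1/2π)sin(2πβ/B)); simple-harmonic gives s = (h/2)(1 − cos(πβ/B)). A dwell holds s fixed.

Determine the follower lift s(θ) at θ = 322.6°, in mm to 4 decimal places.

seg 1 [0°–134.3°] dwell: s stays 0.0000
seg 2 [134.3°–201°] cycloidal, h=13: full span → s += 13 → s = 13.0000
seg 3 [201°–233.8°] simple-harmonic, h=-7: full span → s += -7 → s = 6.0000
seg 4 [233.8°–271.9°] simple-harmonic, h=-5: full span → s += -5 → s = 1.0000
seg 5 [271.9°–309.4°] cycloidal, h=16: full span → s += 16 → s = 17.0000
seg 6 [309.4°–360°] simple-harmonic, h=-6: θ=322.6° here. β=13.2, B=50.6. -6/2·(1 − cos(π·0.2609)) = -0.9523 → s = 16.0477

16.0477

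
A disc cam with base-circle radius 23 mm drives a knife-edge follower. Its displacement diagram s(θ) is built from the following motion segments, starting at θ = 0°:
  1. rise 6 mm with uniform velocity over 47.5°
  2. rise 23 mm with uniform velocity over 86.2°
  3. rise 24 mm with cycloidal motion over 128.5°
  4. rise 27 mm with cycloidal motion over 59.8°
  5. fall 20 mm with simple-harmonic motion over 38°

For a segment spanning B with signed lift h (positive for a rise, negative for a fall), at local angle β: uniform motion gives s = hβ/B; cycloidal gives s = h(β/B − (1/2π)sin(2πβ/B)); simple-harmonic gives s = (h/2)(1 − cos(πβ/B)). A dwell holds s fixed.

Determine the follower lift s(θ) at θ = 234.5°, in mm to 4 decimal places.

seg 1 [0°–47.5°] uniform, h=6: full span → s += 6 → s = 6.0000
seg 2 [47.5°–133.7°] uniform, h=23: full span → s += 23 → s = 29.0000
seg 3 [133.7°–262.2°] cycloidal, h=24: θ=234.5° here. β=100.8, B=128.5. 24·(0.7844 − sin(2π·0.7844)/(2π)) = 22.5571 → s = 51.5571

51.5571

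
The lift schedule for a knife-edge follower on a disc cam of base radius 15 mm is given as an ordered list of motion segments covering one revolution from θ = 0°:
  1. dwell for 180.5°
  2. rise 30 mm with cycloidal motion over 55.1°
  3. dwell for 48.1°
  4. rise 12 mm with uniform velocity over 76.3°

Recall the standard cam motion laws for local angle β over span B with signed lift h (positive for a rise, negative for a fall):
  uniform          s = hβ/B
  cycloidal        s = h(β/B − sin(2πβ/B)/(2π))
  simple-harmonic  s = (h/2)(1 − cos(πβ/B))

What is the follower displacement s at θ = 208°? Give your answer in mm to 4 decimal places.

seg 1 [0°–180.5°] dwell: s stays 0.0000
seg 2 [180.5°–235.6°] cycloidal, h=30: θ=208° here. β=27.5, B=55.1. 30·(0.4991 − sin(2π·0.4991)/(2π)) = 14.9456 → s = 14.9456

14.9456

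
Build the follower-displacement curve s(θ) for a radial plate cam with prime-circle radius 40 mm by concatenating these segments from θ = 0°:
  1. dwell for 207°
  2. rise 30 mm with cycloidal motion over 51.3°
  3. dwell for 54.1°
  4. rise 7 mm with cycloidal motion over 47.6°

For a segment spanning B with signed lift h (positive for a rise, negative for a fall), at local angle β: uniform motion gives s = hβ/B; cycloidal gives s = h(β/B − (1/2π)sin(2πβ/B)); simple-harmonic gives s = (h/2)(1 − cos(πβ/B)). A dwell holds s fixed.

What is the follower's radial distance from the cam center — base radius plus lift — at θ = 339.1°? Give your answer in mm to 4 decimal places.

seg 1 [0°–207°] dwell: s stays 0.0000
seg 2 [207°–258.3°] cycloidal, h=30: full span → s += 30 → s = 30.0000
seg 3 [258.3°–312.4°] dwell: s stays 30.0000
seg 4 [312.4°–360°] cycloidal, h=7: θ=339.1° here. β=26.7, B=47.6. 7·(0.5609 − sin(2π·0.5609)/(2π)) = 4.3426 → s = 34.3426
radial distance = base radius + s = 40 + 34.3426 = 74.3426

74.3426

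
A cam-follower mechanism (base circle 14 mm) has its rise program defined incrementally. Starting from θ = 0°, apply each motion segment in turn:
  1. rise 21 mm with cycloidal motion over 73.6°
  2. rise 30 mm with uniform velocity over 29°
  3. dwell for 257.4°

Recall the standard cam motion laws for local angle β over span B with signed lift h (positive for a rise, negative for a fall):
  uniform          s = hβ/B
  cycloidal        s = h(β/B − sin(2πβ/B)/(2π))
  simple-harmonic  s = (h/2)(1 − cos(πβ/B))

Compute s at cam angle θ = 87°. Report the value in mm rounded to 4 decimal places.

seg 1 [0°–73.6°] cycloidal, h=21: full span → s += 21 → s = 21.0000
seg 2 [73.6°–102.6°] uniform, h=30: θ=87° here. β=13.4, B=29. 30·13.4/29 = 13.8621 → s = 34.8621

34.8621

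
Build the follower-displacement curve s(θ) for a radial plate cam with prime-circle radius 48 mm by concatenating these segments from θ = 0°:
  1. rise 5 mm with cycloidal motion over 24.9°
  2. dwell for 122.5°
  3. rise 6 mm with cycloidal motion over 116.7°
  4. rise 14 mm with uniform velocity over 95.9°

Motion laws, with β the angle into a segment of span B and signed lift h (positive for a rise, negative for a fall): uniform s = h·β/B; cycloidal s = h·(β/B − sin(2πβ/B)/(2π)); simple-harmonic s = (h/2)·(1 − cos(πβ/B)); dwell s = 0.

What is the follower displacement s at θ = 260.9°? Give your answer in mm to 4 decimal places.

seg 1 [0°–24.9°] cycloidal, h=5: full span → s += 5 → s = 5.0000
seg 2 [24.9°–147.4°] dwell: s stays 5.0000
seg 3 [147.4°–264.1°] cycloidal, h=6: θ=260.9° here. β=113.5, B=116.7. 6·(0.9726 − sin(2π·0.9726)/(2π)) = 5.9992 → s = 10.9992

10.9992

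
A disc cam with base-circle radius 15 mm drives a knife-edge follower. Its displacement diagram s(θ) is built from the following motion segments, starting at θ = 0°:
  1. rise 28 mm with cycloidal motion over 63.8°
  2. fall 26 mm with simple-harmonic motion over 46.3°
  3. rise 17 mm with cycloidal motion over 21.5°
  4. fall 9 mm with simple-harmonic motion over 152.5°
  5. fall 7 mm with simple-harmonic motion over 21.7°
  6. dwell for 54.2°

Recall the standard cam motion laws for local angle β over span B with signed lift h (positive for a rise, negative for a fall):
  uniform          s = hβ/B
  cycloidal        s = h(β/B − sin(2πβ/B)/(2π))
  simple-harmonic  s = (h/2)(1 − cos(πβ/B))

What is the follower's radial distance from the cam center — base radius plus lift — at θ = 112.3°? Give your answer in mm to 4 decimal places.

seg 1 [0°–63.8°] cycloidal, h=28: full span → s += 28 → s = 28.0000
seg 2 [63.8°–110.1°] simple-harmonic, h=-26: full span → s += -26 → s = 2.0000
seg 3 [110.1°–131.6°] cycloidal, h=17: θ=112.3° here. β=2.2, B=21.5. 17·(0.1023 − sin(2π·0.1023)/(2π)) = 0.1174 → s = 2.1174
radial distance = base radius + s = 15 + 2.1174 = 17.1174

17.1174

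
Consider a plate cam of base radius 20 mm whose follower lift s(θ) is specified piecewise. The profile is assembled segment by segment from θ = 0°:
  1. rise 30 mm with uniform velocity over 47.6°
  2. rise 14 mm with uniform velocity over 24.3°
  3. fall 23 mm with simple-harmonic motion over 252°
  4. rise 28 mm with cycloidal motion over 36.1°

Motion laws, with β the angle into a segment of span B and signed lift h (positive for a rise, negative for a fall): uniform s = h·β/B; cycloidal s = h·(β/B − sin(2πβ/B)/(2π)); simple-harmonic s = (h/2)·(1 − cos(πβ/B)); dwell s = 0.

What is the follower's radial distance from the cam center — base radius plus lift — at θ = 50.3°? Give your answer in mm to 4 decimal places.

seg 1 [0°–47.6°] uniform, h=30: full span → s += 30 → s = 30.0000
seg 2 [47.6°–71.9°] uniform, h=14: θ=50.3° here. β=2.7, B=24.3. 14·2.7/24.3 = 1.5556 → s = 31.5556
radial distance = base radius + s = 20 + 31.5556 = 51.5556

51.5556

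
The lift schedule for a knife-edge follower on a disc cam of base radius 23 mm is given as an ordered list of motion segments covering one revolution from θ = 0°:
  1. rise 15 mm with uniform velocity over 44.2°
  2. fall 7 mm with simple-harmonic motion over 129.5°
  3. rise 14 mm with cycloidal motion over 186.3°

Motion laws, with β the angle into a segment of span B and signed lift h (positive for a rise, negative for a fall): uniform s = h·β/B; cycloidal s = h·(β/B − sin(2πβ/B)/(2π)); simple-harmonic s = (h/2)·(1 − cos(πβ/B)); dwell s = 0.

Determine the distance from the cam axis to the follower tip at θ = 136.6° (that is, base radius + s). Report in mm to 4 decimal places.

seg 1 [0°–44.2°] uniform, h=15: full span → s += 15 → s = 15.0000
seg 2 [44.2°–173.7°] simple-harmonic, h=-7: θ=136.6° here. β=92.4, B=129.5. -7/2·(1 − cos(π·0.7135)) = -5.6756 → s = 9.3244
radial distance = base radius + s = 23 + 9.3244 = 32.3244

32.3244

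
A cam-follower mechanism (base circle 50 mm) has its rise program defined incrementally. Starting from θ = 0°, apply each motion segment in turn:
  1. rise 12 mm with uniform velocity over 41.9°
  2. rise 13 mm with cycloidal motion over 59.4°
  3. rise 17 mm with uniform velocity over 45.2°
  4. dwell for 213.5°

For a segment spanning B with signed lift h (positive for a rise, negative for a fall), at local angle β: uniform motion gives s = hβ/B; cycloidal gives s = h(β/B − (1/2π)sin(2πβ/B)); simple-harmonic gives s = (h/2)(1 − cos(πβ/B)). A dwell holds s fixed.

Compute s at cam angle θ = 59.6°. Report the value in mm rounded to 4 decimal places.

seg 1 [0°–41.9°] uniform, h=12: full span → s += 12 → s = 12.0000
seg 2 [41.9°–101.3°] cycloidal, h=13: θ=59.6° here. β=17.7, B=59.4. 13·(0.2980 − sin(2π·0.2980)/(2π)) = 1.8980 → s = 13.8980

13.8980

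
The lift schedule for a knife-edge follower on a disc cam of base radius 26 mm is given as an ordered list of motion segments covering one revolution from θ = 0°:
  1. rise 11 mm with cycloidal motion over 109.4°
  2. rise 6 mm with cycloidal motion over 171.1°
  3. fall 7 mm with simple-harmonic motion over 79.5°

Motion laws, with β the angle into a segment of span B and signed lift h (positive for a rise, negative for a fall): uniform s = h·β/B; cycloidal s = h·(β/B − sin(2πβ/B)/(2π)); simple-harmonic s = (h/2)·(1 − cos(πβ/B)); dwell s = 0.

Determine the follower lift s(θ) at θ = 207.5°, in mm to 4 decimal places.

seg 1 [0°–109.4°] cycloidal, h=11: full span → s += 11 → s = 11.0000
seg 2 [109.4°–280.5°] cycloidal, h=6: θ=207.5° here. β=98.1, B=171.1. 6·(0.5733 − sin(2π·0.5733)/(2π)) = 3.8648 → s = 14.8648

14.8648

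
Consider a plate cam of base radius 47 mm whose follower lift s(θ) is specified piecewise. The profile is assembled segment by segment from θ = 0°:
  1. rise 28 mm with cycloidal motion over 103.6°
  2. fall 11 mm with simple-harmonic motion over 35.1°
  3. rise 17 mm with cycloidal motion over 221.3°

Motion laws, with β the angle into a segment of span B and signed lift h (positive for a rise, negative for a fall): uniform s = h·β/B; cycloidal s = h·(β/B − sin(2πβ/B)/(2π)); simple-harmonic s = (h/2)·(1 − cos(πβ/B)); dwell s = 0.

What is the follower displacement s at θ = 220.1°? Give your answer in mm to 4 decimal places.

seg 1 [0°–103.6°] cycloidal, h=28: full span → s += 28 → s = 28.0000
seg 2 [103.6°–138.7°] simple-harmonic, h=-11: full span → s += -11 → s = 17.0000
seg 3 [138.7°–360°] cycloidal, h=17: θ=220.1° here. β=81.4, B=221.3. 17·(0.3678 − sin(2π·0.3678)/(2π)) = 4.2556 → s = 21.2556

21.2556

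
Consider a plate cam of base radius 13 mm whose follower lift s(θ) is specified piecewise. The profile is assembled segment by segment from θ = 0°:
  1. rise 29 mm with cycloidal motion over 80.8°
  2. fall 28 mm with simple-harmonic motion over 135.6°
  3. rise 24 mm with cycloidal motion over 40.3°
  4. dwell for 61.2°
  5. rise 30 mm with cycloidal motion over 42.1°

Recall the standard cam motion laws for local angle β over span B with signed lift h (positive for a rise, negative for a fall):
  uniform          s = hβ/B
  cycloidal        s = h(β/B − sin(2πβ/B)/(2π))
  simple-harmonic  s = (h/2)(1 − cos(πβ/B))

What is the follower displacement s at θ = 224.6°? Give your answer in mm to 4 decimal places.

seg 1 [0°–80.8°] cycloidal, h=29: full span → s += 29 → s = 29.0000
seg 2 [80.8°–216.4°] simple-harmonic, h=-28: full span → s += -28 → s = 1.0000
seg 3 [216.4°–256.7°] cycloidal, h=24: θ=224.6° here. β=8.2, B=40.3. 24·(0.2035 − sin(2π·0.2035)/(2π)) = 1.2257 → s = 2.2257

2.2257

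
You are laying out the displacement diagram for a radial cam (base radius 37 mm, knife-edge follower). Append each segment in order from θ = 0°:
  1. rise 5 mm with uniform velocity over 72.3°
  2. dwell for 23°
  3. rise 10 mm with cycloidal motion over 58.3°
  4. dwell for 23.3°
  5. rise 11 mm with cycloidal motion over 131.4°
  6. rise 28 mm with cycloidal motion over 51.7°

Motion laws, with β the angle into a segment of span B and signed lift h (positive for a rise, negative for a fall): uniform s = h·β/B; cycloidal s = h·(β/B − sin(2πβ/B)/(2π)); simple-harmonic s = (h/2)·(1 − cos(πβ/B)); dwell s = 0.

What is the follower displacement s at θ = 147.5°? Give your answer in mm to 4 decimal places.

seg 1 [0°–72.3°] uniform, h=5: full span → s += 5 → s = 5.0000
seg 2 [72.3°–95.3°] dwell: s stays 5.0000
seg 3 [95.3°–153.6°] cycloidal, h=10: θ=147.5° here. β=52.2, B=58.3. 10·(0.8954 − sin(2π·0.8954)/(2π)) = 9.9262 → s = 14.9262

14.9262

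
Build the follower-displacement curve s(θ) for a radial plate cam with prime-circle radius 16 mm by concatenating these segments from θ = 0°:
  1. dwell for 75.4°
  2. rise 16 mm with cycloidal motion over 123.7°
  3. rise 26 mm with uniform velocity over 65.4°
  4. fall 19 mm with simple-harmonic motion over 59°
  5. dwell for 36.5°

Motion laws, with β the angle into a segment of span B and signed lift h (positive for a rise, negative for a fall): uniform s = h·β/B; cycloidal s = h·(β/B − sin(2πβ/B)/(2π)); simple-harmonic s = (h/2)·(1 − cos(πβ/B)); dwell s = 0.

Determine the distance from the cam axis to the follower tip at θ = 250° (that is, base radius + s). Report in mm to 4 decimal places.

seg 1 [0°–75.4°] dwell: s stays 0.0000
seg 2 [75.4°–199.1°] cycloidal, h=16: full span → s += 16 → s = 16.0000
seg 3 [199.1°–264.5°] uniform, h=26: θ=250° here. β=50.9, B=65.4. 26·50.9/65.4 = 20.2355 → s = 36.2355
radial distance = base radius + s = 16 + 36.2355 = 52.2355

52.2355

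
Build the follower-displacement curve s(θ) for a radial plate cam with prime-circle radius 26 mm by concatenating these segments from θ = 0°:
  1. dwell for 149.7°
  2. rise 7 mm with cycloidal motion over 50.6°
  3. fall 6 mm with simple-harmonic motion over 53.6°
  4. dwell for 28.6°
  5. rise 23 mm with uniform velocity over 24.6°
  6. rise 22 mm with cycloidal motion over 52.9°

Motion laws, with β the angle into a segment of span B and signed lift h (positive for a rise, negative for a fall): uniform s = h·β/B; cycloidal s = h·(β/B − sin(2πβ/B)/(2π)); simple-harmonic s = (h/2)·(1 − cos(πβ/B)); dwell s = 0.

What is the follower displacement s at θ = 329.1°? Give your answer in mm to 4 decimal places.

seg 1 [0°–149.7°] dwell: s stays 0.0000
seg 2 [149.7°–200.3°] cycloidal, h=7: full span → s += 7 → s = 7.0000
seg 3 [200.3°–253.9°] simple-harmonic, h=-6: full span → s += -6 → s = 1.0000
seg 4 [253.9°–282.5°] dwell: s stays 1.0000
seg 5 [282.5°–307.1°] uniform, h=23: full span → s += 23 → s = 24.0000
seg 6 [307.1°–360°] cycloidal, h=22: θ=329.1° here. β=22, B=52.9. 22·(0.4159 − sin(2π·0.4159)/(2π)) = 7.3836 → s = 31.3836

31.3836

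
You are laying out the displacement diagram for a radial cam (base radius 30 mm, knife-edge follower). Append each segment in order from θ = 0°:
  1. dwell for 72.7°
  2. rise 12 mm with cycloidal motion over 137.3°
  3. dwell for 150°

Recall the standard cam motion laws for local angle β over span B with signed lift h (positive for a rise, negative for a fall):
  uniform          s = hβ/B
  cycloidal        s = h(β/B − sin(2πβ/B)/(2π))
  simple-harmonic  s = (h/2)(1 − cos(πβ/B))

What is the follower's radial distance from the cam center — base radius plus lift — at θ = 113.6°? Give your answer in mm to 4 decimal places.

seg 1 [0°–72.7°] dwell: s stays 0.0000
seg 2 [72.7°–210°] cycloidal, h=12: θ=113.6° here. β=40.9, B=137.3. 12·(0.2979 − sin(2π·0.2979)/(2π)) = 1.7506 → s = 1.7506
radial distance = base radius + s = 30 + 1.7506 = 31.7506

31.7506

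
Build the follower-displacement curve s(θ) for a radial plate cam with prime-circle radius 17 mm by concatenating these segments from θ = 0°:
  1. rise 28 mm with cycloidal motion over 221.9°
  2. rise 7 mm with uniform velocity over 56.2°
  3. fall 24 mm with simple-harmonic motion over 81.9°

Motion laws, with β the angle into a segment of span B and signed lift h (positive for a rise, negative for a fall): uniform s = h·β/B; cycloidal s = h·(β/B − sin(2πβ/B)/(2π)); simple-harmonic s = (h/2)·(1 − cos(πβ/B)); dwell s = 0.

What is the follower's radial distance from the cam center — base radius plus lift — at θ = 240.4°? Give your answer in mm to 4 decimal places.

seg 1 [0°–221.9°] cycloidal, h=28: full span → s += 28 → s = 28.0000
seg 2 [221.9°–278.1°] uniform, h=7: θ=240.4° here. β=18.5, B=56.2. 7·18.5/56.2 = 2.3043 → s = 30.3043
radial distance = base radius + s = 17 + 30.3043 = 47.3043

47.3043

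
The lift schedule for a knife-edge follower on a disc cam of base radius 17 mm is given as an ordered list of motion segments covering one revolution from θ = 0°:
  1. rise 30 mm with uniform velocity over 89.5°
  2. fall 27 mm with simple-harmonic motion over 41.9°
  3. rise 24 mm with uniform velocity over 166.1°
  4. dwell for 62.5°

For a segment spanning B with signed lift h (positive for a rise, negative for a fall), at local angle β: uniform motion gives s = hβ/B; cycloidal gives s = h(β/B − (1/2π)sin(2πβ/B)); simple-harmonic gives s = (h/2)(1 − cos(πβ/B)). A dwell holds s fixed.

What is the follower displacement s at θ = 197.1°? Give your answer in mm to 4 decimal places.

seg 1 [0°–89.5°] uniform, h=30: full span → s += 30 → s = 30.0000
seg 2 [89.5°–131.4°] simple-harmonic, h=-27: full span → s += -27 → s = 3.0000
seg 3 [131.4°–297.5°] uniform, h=24: θ=197.1° here. β=65.7, B=166.1. 24·65.7/166.1 = 9.4931 → s = 12.4931

12.4931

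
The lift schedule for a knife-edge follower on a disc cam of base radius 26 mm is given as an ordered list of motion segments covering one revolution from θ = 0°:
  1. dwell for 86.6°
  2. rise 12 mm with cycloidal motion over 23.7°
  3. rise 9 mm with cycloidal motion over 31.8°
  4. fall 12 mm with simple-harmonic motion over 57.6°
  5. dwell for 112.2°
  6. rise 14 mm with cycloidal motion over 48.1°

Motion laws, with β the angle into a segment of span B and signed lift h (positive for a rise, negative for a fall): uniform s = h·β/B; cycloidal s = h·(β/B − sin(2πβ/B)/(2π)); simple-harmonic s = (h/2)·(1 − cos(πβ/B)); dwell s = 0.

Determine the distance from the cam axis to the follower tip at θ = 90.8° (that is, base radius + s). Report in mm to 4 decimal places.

seg 1 [0°–86.6°] dwell: s stays 0.0000
seg 2 [86.6°–110.3°] cycloidal, h=12: θ=90.8° here. β=4.2, B=23.7. 12·(0.1772 − sin(2π·0.1772)/(2π)) = 0.4130 → s = 0.4130
radial distance = base radius + s = 26 + 0.4130 = 26.4130

26.4130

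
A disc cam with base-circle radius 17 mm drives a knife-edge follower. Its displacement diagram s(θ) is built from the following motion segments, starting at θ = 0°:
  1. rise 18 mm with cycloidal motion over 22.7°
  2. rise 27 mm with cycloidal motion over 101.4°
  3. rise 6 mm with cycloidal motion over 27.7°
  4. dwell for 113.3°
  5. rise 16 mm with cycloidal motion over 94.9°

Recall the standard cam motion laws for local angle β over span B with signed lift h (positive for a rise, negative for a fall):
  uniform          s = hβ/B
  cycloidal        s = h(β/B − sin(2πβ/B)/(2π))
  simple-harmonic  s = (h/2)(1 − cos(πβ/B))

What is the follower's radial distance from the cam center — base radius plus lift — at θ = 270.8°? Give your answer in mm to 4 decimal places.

seg 1 [0°–22.7°] cycloidal, h=18: full span → s += 18 → s = 18.0000
seg 2 [22.7°–124.1°] cycloidal, h=27: full span → s += 27 → s = 45.0000
seg 3 [124.1°–151.8°] cycloidal, h=6: full span → s += 6 → s = 51.0000
seg 4 [151.8°–265.1°] dwell: s stays 51.0000
seg 5 [265.1°–360°] cycloidal, h=16: θ=270.8° here. β=5.7, B=94.9. 16·(0.0601 − sin(2π·0.0601)/(2π)) = 0.0226 → s = 51.0226
radial distance = base radius + s = 17 + 51.0226 = 68.0226

68.0226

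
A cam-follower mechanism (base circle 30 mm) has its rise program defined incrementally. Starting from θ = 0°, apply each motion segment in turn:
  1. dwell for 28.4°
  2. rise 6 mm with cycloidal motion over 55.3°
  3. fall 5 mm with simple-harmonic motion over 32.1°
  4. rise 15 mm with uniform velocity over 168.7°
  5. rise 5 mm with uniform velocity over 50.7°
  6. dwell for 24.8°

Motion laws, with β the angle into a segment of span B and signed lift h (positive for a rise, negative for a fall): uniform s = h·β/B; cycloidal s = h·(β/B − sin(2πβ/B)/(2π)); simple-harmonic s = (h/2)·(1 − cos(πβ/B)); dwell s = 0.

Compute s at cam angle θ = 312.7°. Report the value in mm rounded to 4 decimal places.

seg 1 [0°–28.4°] dwell: s stays 0.0000
seg 2 [28.4°–83.7°] cycloidal, h=6: full span → s += 6 → s = 6.0000
seg 3 [83.7°–115.8°] simple-harmonic, h=-5: full span → s += -5 → s = 1.0000
seg 4 [115.8°–284.5°] uniform, h=15: full span → s += 15 → s = 16.0000
seg 5 [284.5°–335.2°] uniform, h=5: θ=312.7° here. β=28.2, B=50.7. 5·28.2/50.7 = 2.7811 → s = 18.7811

18.7811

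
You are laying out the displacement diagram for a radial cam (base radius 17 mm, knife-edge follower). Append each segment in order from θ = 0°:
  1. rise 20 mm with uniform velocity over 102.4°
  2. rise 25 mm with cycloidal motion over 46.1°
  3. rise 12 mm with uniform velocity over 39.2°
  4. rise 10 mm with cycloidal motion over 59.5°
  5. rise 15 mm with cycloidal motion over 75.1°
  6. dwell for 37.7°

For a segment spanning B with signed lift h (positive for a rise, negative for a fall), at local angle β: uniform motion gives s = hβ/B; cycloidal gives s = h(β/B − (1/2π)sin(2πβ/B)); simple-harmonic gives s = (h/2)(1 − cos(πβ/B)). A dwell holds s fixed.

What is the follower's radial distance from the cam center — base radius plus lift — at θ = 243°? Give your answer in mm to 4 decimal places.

seg 1 [0°–102.4°] uniform, h=20: full span → s += 20 → s = 20.0000
seg 2 [102.4°–148.5°] cycloidal, h=25: full span → s += 25 → s = 45.0000
seg 3 [148.5°–187.7°] uniform, h=12: full span → s += 12 → s = 57.0000
seg 4 [187.7°–247.2°] cycloidal, h=10: θ=243° here. β=55.3, B=59.5. 10·(0.9294 − sin(2π·0.9294)/(2π)) = 9.9771 → s = 66.9771
radial distance = base radius + s = 17 + 66.9771 = 83.9771

83.9771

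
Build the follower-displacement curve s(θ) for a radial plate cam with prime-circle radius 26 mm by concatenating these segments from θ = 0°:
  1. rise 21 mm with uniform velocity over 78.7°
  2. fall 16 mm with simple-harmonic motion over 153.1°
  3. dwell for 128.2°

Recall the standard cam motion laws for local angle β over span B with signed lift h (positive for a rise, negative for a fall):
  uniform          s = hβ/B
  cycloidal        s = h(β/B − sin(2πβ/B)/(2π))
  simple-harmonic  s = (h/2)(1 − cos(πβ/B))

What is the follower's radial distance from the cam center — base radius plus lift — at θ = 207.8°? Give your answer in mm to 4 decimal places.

seg 1 [0°–78.7°] uniform, h=21: full span → s += 21 → s = 21.0000
seg 2 [78.7°–231.8°] simple-harmonic, h=-16: θ=207.8° here. β=129.1, B=153.1. -16/2·(1 − cos(π·0.8432)) = -15.0493 → s = 5.9507
radial distance = base radius + s = 26 + 5.9507 = 31.9507

31.9507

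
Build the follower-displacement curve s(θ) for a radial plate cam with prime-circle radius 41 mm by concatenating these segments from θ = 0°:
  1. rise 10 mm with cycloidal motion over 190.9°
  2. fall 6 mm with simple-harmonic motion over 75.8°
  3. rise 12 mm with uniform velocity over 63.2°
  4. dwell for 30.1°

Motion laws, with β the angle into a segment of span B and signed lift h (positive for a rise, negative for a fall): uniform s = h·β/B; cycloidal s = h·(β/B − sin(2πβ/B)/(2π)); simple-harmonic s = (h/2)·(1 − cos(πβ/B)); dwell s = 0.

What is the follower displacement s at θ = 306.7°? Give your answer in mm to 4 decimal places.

seg 1 [0°–190.9°] cycloidal, h=10: full span → s += 10 → s = 10.0000
seg 2 [190.9°–266.7°] simple-harmonic, h=-6: full span → s += -6 → s = 4.0000
seg 3 [266.7°–329.9°] uniform, h=12: θ=306.7° here. β=40, B=63.2. 12·40/63.2 = 7.5949 → s = 11.5949

11.5949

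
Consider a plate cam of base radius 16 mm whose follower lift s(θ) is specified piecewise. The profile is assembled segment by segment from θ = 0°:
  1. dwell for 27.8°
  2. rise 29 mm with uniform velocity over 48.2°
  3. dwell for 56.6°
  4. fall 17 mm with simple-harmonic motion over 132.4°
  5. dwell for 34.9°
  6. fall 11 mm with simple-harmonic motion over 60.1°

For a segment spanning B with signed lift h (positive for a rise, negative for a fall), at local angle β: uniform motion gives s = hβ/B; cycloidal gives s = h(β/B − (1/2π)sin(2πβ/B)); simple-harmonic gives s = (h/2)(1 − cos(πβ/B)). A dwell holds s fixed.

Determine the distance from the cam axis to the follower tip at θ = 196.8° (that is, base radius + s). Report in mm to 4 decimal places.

seg 1 [0°–27.8°] dwell: s stays 0.0000
seg 2 [27.8°–76°] uniform, h=29: full span → s += 29 → s = 29.0000
seg 3 [76°–132.6°] dwell: s stays 29.0000
seg 4 [132.6°–265°] simple-harmonic, h=-17: θ=196.8° here. β=64.2, B=132.4. -17/2·(1 − cos(π·0.4849)) = -8.0968 → s = 20.9032
radial distance = base radius + s = 16 + 20.9032 = 36.9032

36.9032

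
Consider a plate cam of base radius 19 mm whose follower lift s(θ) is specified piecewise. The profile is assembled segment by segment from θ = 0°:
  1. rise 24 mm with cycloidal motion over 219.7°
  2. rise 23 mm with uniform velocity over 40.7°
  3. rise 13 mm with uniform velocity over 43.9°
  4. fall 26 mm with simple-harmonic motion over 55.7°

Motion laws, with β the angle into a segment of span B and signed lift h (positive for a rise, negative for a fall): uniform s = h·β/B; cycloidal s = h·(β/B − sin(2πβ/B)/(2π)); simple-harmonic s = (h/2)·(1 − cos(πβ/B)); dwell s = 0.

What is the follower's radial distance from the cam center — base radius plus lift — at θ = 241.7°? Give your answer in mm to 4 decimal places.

seg 1 [0°–219.7°] cycloidal, h=24: full span → s += 24 → s = 24.0000
seg 2 [219.7°–260.4°] uniform, h=23: θ=241.7° here. β=22, B=40.7. 23·22/40.7 = 12.4324 → s = 36.4324
radial distance = base radius + s = 19 + 36.4324 = 55.4324

55.4324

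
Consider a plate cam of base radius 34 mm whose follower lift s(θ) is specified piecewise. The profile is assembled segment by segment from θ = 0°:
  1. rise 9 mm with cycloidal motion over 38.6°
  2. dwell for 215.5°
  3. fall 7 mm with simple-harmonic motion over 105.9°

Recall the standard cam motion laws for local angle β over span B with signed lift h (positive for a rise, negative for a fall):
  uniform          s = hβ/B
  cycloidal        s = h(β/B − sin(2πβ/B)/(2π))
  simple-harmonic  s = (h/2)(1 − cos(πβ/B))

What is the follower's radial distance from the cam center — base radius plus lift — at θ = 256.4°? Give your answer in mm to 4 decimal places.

seg 1 [0°–38.6°] cycloidal, h=9: full span → s += 9 → s = 9.0000
seg 2 [38.6°–254.1°] dwell: s stays 9.0000
seg 3 [254.1°–360°] simple-harmonic, h=-7: θ=256.4° here. β=2.3, B=105.9. -7/2·(1 − cos(π·0.0217)) = -0.0081 → s = 8.9919
radial distance = base radius + s = 34 + 8.9919 = 42.9919

42.9919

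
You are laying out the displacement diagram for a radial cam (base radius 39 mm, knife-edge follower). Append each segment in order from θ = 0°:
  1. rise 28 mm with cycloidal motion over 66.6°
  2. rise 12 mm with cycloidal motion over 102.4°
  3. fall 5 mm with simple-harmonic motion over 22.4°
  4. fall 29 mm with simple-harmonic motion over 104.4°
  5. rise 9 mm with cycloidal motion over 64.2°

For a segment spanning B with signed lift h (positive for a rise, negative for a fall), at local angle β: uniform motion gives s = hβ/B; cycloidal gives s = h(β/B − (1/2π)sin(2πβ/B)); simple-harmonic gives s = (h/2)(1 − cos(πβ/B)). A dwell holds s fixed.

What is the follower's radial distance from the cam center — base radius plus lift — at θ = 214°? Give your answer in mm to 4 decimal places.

seg 1 [0°–66.6°] cycloidal, h=28: full span → s += 28 → s = 28.0000
seg 2 [66.6°–169°] cycloidal, h=12: full span → s += 12 → s = 40.0000
seg 3 [169°–191.4°] simple-harmonic, h=-5: full span → s += -5 → s = 35.0000
seg 4 [191.4°–295.8°] simple-harmonic, h=-29: θ=214° here. β=22.6, B=104.4. -29/2·(1 − cos(π·0.2165)) = -3.2259 → s = 31.7741
radial distance = base radius + s = 39 + 31.7741 = 70.7741

70.7741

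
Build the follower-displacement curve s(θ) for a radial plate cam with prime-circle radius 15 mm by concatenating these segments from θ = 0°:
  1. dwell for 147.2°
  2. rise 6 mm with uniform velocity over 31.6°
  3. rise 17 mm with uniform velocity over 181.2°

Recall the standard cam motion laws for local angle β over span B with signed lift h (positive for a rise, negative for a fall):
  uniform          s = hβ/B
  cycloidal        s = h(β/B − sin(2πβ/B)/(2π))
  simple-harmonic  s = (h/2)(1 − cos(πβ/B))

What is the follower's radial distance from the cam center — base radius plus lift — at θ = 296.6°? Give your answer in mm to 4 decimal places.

seg 1 [0°–147.2°] dwell: s stays 0.0000
seg 2 [147.2°–178.8°] uniform, h=6: full span → s += 6 → s = 6.0000
seg 3 [178.8°–360°] uniform, h=17: θ=296.6° here. β=117.8, B=181.2. 17·117.8/181.2 = 11.0519 → s = 17.0519
radial distance = base radius + s = 15 + 17.0519 = 32.0519

32.0519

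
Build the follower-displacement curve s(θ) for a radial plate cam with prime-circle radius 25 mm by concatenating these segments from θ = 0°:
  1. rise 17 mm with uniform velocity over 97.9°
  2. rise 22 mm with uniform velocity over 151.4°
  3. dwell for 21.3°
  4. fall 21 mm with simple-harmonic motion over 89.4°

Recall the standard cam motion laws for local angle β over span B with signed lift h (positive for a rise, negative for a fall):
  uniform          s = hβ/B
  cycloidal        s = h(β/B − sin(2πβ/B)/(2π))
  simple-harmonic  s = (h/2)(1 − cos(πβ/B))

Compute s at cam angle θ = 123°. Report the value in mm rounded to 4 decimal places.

seg 1 [0°–97.9°] uniform, h=17: full span → s += 17 → s = 17.0000
seg 2 [97.9°–249.3°] uniform, h=22: θ=123° here. β=25.1, B=151.4. 22·25.1/151.4 = 3.6473 → s = 20.6473

20.6473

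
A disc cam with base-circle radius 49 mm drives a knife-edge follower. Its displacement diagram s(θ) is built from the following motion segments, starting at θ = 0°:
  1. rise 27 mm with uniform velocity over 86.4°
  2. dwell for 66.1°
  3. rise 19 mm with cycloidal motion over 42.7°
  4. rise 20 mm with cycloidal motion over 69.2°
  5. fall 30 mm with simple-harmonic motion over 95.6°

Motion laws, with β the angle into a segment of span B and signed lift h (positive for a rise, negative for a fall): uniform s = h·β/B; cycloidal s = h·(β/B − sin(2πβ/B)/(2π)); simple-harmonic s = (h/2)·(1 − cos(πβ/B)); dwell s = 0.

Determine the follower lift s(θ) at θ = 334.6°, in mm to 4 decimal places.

seg 1 [0°–86.4°] uniform, h=27: full span → s += 27 → s = 27.0000
seg 2 [86.4°–152.5°] dwell: s stays 27.0000
seg 3 [152.5°–195.2°] cycloidal, h=19: full span → s += 19 → s = 46.0000
seg 4 [195.2°–264.4°] cycloidal, h=20: full span → s += 20 → s = 66.0000
seg 5 [264.4°–360°] simple-harmonic, h=-30: θ=334.6° here. β=70.2, B=95.6. -30/2·(1 − cos(π·0.7343)) = -25.0711 → s = 40.9289

40.9289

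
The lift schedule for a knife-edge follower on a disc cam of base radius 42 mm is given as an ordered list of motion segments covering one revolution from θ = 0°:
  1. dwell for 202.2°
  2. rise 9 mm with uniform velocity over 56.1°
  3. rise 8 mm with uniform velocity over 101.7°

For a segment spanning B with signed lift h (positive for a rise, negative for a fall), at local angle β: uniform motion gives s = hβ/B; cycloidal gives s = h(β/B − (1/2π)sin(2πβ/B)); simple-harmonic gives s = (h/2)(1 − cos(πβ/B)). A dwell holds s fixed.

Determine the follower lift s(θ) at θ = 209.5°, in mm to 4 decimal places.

seg 1 [0°–202.2°] dwell: s stays 0.0000
seg 2 [202.2°–258.3°] uniform, h=9: θ=209.5° here. β=7.3, B=56.1. 9·7.3/56.1 = 1.1711 → s = 1.1711

1.1711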